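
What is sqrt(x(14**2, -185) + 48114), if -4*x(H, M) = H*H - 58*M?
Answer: sqrt(143310)/2 ≈ 189.28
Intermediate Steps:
x(H, M) = -H**2/4 + 29*M/2 (x(H, M) = -(H*H - 58*M)/4 = -(H**2 - 58*M)/4 = -H**2/4 + 29*M/2)
sqrt(x(14**2, -185) + 48114) = sqrt((-(14**2)**2/4 + (29/2)*(-185)) + 48114) = sqrt((-1/4*196**2 - 5365/2) + 48114) = sqrt((-1/4*38416 - 5365/2) + 48114) = sqrt((-9604 - 5365/2) + 48114) = sqrt(-24573/2 + 48114) = sqrt(71655/2) = sqrt(143310)/2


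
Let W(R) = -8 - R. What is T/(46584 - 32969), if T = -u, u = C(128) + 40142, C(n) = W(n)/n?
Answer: -128451/43568 ≈ -2.9483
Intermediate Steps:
C(n) = (-8 - n)/n
u = 642255/16 (u = (-8 - 1*128)/128 + 40142 = (-8 - 128)/128 + 40142 = (1/128)*(-136) + 40142 = -17/16 + 40142 = 642255/16 ≈ 40141.)
T = -642255/16 (T = -1*642255/16 = -642255/16 ≈ -40141.)
T/(46584 - 32969) = -642255/(16*(46584 - 32969)) = -642255/16/13615 = -642255/16*1/13615 = -128451/43568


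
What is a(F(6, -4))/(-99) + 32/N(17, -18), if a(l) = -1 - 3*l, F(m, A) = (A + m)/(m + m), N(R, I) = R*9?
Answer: 755/3366 ≈ 0.22430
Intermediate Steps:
N(R, I) = 9*R
F(m, A) = (A + m)/(2*m) (F(m, A) = (A + m)/((2*m)) = (A + m)*(1/(2*m)) = (A + m)/(2*m))
a(F(6, -4))/(-99) + 32/N(17, -18) = (-1 - 3*(-4 + 6)/(2*6))/(-99) + 32/((9*17)) = (-1 - 3*2/(2*6))*(-1/99) + 32/153 = (-1 - 3*⅙)*(-1/99) + 32*(1/153) = (-1 - ½)*(-1/99) + 32/153 = -3/2*(-1/99) + 32/153 = 1/66 + 32/153 = 755/3366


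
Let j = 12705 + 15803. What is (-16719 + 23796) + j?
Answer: 35585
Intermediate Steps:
j = 28508
(-16719 + 23796) + j = (-16719 + 23796) + 28508 = 7077 + 28508 = 35585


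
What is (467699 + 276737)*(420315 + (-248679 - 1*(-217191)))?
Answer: 289456816572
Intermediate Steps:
(467699 + 276737)*(420315 + (-248679 - 1*(-217191))) = 744436*(420315 + (-248679 + 217191)) = 744436*(420315 - 31488) = 744436*388827 = 289456816572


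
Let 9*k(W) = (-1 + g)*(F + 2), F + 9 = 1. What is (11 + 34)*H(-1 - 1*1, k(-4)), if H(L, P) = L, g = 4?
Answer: -90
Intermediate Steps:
F = -8 (F = -9 + 1 = -8)
k(W) = -2 (k(W) = ((-1 + 4)*(-8 + 2))/9 = (3*(-6))/9 = (1/9)*(-18) = -2)
(11 + 34)*H(-1 - 1*1, k(-4)) = (11 + 34)*(-1 - 1*1) = 45*(-1 - 1) = 45*(-2) = -90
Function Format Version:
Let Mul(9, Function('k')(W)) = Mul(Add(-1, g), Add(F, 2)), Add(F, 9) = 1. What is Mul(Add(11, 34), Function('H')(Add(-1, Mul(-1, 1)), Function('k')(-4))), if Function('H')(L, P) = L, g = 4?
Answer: -90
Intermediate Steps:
F = -8 (F = Add(-9, 1) = -8)
Function('k')(W) = -2 (Function('k')(W) = Mul(Rational(1, 9), Mul(Add(-1, 4), Add(-8, 2))) = Mul(Rational(1, 9), Mul(3, -6)) = Mul(Rational(1, 9), -18) = -2)
Mul(Add(11, 34), Function('H')(Add(-1, Mul(-1, 1)), Function('k')(-4))) = Mul(Add(11, 34), Add(-1, Mul(-1, 1))) = Mul(45, Add(-1, -1)) = Mul(45, -2) = -90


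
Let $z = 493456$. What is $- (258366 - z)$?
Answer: $235090$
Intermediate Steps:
$- (258366 - z) = - (258366 - 493456) = \left(-1\right) \left(-235090\right) = 235090$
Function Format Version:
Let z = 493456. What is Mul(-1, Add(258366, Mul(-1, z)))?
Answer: 235090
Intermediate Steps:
Mul(-1, Add(258366, Mul(-1, z))) = Mul(-1, Add(258366, Mul(-1, 493456))) = Mul(-1, Add(258366, -493456)) = Mul(-1, -235090) = 235090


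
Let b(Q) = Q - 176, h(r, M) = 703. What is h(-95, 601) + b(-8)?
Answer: 519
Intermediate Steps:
b(Q) = -176 + Q
h(-95, 601) + b(-8) = 703 + (-176 - 8) = 703 - 184 = 519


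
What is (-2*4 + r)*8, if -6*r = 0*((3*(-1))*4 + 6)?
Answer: -64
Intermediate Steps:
r = 0 (r = -0*((3*(-1))*4 + 6) = -0*(-3*4 + 6) = -0*(-12 + 6) = -0*(-6) = -⅙*0 = 0)
(-2*4 + r)*8 = (-2*4 + 0)*8 = (-8 + 0)*8 = -8*8 = -64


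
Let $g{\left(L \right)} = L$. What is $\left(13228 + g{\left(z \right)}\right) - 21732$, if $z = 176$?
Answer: $-8328$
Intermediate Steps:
$\left(13228 + g{\left(z \right)}\right) - 21732 = \left(13228 + 176\right) - 21732 = 13404 - 21732 = -8328$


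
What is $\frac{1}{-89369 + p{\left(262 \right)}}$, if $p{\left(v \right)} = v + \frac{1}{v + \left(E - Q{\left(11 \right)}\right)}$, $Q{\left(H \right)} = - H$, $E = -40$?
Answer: $- \frac{233}{20761930} \approx -1.1222 \cdot 10^{-5}$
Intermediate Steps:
$p{\left(v \right)} = v + \frac{1}{-29 + v}$ ($p{\left(v \right)} = v + \frac{1}{v - \left(40 - 11\right)} = v + \frac{1}{v - 29} = v + \frac{1}{-29 + v}$)
$\frac{1}{-89369 + p{\left(262 \right)}} = \frac{1}{-89369 + \frac{1 + 262^{2} - 7598}{-29 + 262}} = \frac{1}{-89369 + \frac{1 + 68644 - 7598}{233}} = \frac{1}{-89369 + \frac{1}{233} \cdot 61047} = \frac{1}{-89369 + \frac{61047}{233}} = \frac{1}{- \frac{20761930}{233}} = - \frac{233}{20761930}$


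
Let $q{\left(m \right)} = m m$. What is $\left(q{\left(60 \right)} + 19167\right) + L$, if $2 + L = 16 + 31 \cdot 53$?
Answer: $24424$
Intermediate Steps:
$q{\left(m \right)} = m^{2}$
$L = 1657$ ($L = -2 + \left(16 + 31 \cdot 53\right) = -2 + \left(16 + 1643\right) = -2 + 1659 = 1657$)
$\left(q{\left(60 \right)} + 19167\right) + L = \left(60^{2} + 19167\right) + 1657 = \left(3600 + 19167\right) + 1657 = 22767 + 1657 = 24424$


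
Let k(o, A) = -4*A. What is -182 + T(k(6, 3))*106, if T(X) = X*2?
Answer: -2726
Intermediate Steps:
T(X) = 2*X
-182 + T(k(6, 3))*106 = -182 + (2*(-4*3))*106 = -182 + (2*(-12))*106 = -182 - 24*106 = -182 - 2544 = -2726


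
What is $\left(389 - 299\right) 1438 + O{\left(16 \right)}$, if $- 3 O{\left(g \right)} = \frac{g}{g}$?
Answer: $\frac{388259}{3} \approx 1.2942 \cdot 10^{5}$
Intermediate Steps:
$O{\left(g \right)} = - \frac{1}{3}$ ($O{\left(g \right)} = - \frac{g \frac{1}{g}}{3} = \left(- \frac{1}{3}\right) 1 = - \frac{1}{3}$)
$\left(389 - 299\right) 1438 + O{\left(16 \right)} = \left(389 - 299\right) 1438 - \frac{1}{3} = 90 \cdot 1438 - \frac{1}{3} = 129420 - \frac{1}{3} = \frac{388259}{3}$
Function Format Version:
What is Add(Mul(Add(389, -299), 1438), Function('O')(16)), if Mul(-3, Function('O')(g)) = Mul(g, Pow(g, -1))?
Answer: Rational(388259, 3) ≈ 1.2942e+5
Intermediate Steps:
Function('O')(g) = Rational(-1, 3) (Function('O')(g) = Mul(Rational(-1, 3), Mul(g, Pow(g, -1))) = Mul(Rational(-1, 3), 1) = Rational(-1, 3))
Add(Mul(Add(389, -299), 1438), Function('O')(16)) = Add(Mul(Add(389, -299), 1438), Rational(-1, 3)) = Add(Mul(90, 1438), Rational(-1, 3)) = Add(129420, Rational(-1, 3)) = Rational(388259, 3)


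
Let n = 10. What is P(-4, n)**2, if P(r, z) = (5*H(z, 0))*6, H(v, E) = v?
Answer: 90000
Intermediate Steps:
P(r, z) = 30*z (P(r, z) = (5*z)*6 = 30*z)
P(-4, n)**2 = (30*10)**2 = 300**2 = 90000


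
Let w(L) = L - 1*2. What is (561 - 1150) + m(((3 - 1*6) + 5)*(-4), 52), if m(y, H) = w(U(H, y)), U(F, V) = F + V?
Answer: -547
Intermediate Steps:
w(L) = -2 + L (w(L) = L - 2 = -2 + L)
m(y, H) = -2 + H + y (m(y, H) = -2 + (H + y) = -2 + H + y)
(561 - 1150) + m(((3 - 1*6) + 5)*(-4), 52) = (561 - 1150) + (-2 + 52 + ((3 - 1*6) + 5)*(-4)) = -589 + (-2 + 52 + ((3 - 6) + 5)*(-4)) = -589 + (-2 + 52 + (-3 + 5)*(-4)) = -589 + (-2 + 52 + 2*(-4)) = -589 + (-2 + 52 - 8) = -589 + 42 = -547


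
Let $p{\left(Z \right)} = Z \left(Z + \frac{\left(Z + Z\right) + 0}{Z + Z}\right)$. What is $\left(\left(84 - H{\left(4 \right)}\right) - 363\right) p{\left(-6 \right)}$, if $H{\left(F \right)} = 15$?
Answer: $-8820$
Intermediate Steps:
$p{\left(Z \right)} = Z \left(1 + Z\right)$ ($p{\left(Z \right)} = Z \left(Z + \frac{2 Z + 0}{2 Z}\right) = Z \left(Z + 2 Z \frac{1}{2 Z}\right) = Z \left(Z + 1\right) = Z \left(1 + Z\right)$)
$\left(\left(84 - H{\left(4 \right)}\right) - 363\right) p{\left(-6 \right)} = \left(\left(84 - 15\right) - 363\right) \left(- 6 \left(1 - 6\right)\right) = \left(\left(84 - 15\right) - 363\right) \left(\left(-6\right) \left(-5\right)\right) = \left(69 - 363\right) 30 = \left(-294\right) 30 = -8820$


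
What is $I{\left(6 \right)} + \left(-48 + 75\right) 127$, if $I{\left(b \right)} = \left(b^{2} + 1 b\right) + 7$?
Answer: $3478$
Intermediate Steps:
$I{\left(b \right)} = 7 + b + b^{2}$ ($I{\left(b \right)} = \left(b^{2} + b\right) + 7 = \left(b + b^{2}\right) + 7 = 7 + b + b^{2}$)
$I{\left(6 \right)} + \left(-48 + 75\right) 127 = \left(7 + 6 + 6^{2}\right) + \left(-48 + 75\right) 127 = \left(7 + 6 + 36\right) + 27 \cdot 127 = 49 + 3429 = 3478$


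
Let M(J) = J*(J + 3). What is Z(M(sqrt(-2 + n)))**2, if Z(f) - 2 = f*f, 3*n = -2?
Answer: -37340/81 + 8576*I*sqrt(6)/27 ≈ -460.99 + 778.03*I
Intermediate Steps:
n = -2/3 (n = (1/3)*(-2) = -2/3 ≈ -0.66667)
M(J) = J*(3 + J)
Z(f) = 2 + f**2 (Z(f) = 2 + f*f = 2 + f**2)
Z(M(sqrt(-2 + n)))**2 = (2 + (sqrt(-2 - 2/3)*(3 + sqrt(-2 - 2/3)))**2)**2 = (2 + (sqrt(-8/3)*(3 + sqrt(-8/3)))**2)**2 = (2 + ((2*I*sqrt(6)/3)*(3 + 2*I*sqrt(6)/3))**2)**2 = (2 + (2*I*sqrt(6)*(3 + 2*I*sqrt(6)/3)/3)**2)**2 = (2 - 8*(3 + 2*I*sqrt(6)/3)**2/3)**2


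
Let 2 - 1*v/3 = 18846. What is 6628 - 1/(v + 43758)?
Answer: 84666073/12774 ≈ 6628.0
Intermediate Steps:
v = -56532 (v = 6 - 3*18846 = 6 - 56538 = -56532)
6628 - 1/(v + 43758) = 6628 - 1/(-56532 + 43758) = 6628 - 1/(-12774) = 6628 - 1*(-1/12774) = 6628 + 1/12774 = 84666073/12774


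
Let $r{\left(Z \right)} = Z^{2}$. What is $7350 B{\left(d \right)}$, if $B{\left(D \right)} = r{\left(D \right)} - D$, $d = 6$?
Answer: $220500$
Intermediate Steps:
$B{\left(D \right)} = D^{2} - D$
$7350 B{\left(d \right)} = 7350 \cdot 6 \left(-1 + 6\right) = 7350 \cdot 6 \cdot 5 = 7350 \cdot 30 = 220500$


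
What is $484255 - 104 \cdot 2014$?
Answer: $274799$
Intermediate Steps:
$484255 - 104 \cdot 2014 = 484255 - 209456 = 274799$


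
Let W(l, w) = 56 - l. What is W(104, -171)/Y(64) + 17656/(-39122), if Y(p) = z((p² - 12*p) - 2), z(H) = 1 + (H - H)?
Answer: -947756/19561 ≈ -48.451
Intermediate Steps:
z(H) = 1 (z(H) = 1 + 0 = 1)
Y(p) = 1
W(104, -171)/Y(64) + 17656/(-39122) = (56 - 1*104)/1 + 17656/(-39122) = (56 - 104)*1 + 17656*(-1/39122) = -48*1 - 8828/19561 = -48 - 8828/19561 = -947756/19561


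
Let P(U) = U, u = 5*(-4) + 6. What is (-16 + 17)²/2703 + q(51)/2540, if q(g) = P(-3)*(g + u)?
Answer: -297493/6865620 ≈ -0.043331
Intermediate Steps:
u = -14 (u = -20 + 6 = -14)
q(g) = 42 - 3*g (q(g) = -3*(g - 14) = -3*(-14 + g) = 42 - 3*g)
(-16 + 17)²/2703 + q(51)/2540 = (-16 + 17)²/2703 + (42 - 3*51)/2540 = 1²*(1/2703) + (42 - 153)*(1/2540) = 1*(1/2703) - 111*1/2540 = 1/2703 - 111/2540 = -297493/6865620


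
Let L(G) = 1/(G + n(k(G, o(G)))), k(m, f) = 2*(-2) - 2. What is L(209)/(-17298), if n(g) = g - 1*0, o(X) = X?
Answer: -1/3511494 ≈ -2.8478e-7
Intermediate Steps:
k(m, f) = -6 (k(m, f) = -4 - 2 = -6)
n(g) = g (n(g) = g + 0 = g)
L(G) = 1/(-6 + G) (L(G) = 1/(G - 6) = 1/(-6 + G))
L(209)/(-17298) = 1/((-6 + 209)*(-17298)) = -1/17298/203 = (1/203)*(-1/17298) = -1/3511494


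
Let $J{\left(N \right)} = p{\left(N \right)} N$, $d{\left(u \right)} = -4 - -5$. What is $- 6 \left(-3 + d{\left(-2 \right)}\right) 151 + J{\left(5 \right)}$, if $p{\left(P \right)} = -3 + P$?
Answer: $1822$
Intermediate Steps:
$d{\left(u \right)} = 1$ ($d{\left(u \right)} = -4 + 5 = 1$)
$J{\left(N \right)} = N \left(-3 + N\right)$ ($J{\left(N \right)} = \left(-3 + N\right) N = N \left(-3 + N\right)$)
$- 6 \left(-3 + d{\left(-2 \right)}\right) 151 + J{\left(5 \right)} = - 6 \left(-3 + 1\right) 151 + 5 \left(-3 + 5\right) = \left(-6\right) \left(-2\right) 151 + 5 \cdot 2 = 12 \cdot 151 + 10 = 1812 + 10 = 1822$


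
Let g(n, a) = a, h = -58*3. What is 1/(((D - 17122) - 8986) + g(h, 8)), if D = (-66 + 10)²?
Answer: -1/22964 ≈ -4.3546e-5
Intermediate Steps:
h = -174
D = 3136 (D = (-56)² = 3136)
1/(((D - 17122) - 8986) + g(h, 8)) = 1/(((3136 - 17122) - 8986) + 8) = 1/((-13986 - 8986) + 8) = 1/(-22972 + 8) = 1/(-22964) = -1/22964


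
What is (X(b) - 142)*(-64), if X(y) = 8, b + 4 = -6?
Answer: 8576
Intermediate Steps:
b = -10 (b = -4 - 6 = -10)
(X(b) - 142)*(-64) = (8 - 142)*(-64) = -134*(-64) = 8576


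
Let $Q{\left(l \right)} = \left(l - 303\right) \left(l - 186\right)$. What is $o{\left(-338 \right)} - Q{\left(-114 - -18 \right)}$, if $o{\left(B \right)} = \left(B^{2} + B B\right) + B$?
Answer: $115632$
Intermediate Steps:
$Q{\left(l \right)} = \left(-303 + l\right) \left(-186 + l\right)$
$o{\left(B \right)} = B + 2 B^{2}$ ($o{\left(B \right)} = \left(B^{2} + B^{2}\right) + B = 2 B^{2} + B = B + 2 B^{2}$)
$o{\left(-338 \right)} - Q{\left(-114 - -18 \right)} = - 338 \left(1 + 2 \left(-338\right)\right) - \left(56358 + \left(-114 - -18\right)^{2} - 489 \left(-114 - -18\right)\right) = - 338 \left(1 - 676\right) - \left(56358 + \left(-114 + 18\right)^{2} - 489 \left(-114 + 18\right)\right) = \left(-338\right) \left(-675\right) - \left(56358 + \left(-96\right)^{2} - -46944\right) = 228150 - \left(56358 + 9216 + 46944\right) = 228150 - 112518 = 115632$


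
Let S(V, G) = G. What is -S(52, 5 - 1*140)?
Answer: 135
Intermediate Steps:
-S(52, 5 - 1*140) = -(5 - 1*140) = -(5 - 140) = -1*(-135) = 135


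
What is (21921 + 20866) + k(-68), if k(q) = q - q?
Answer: 42787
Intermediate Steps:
k(q) = 0
(21921 + 20866) + k(-68) = (21921 + 20866) + 0 = 42787 + 0 = 42787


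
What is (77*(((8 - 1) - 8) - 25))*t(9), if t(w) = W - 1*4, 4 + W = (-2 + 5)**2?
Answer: -2002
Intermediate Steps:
W = 5 (W = -4 + (-2 + 5)**2 = -4 + 3**2 = -4 + 9 = 5)
t(w) = 1 (t(w) = 5 - 1*4 = 5 - 4 = 1)
(77*(((8 - 1) - 8) - 25))*t(9) = (77*(((8 - 1) - 8) - 25))*1 = (77*((7 - 8) - 25))*1 = (77*(-1 - 25))*1 = (77*(-26))*1 = -2002*1 = -2002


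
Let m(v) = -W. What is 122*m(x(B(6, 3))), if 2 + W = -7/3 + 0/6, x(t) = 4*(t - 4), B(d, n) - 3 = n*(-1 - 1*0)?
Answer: 1586/3 ≈ 528.67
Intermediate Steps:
B(d, n) = 3 - n (B(d, n) = 3 + n*(-1 - 1*0) = 3 + n*(-1 + 0) = 3 + n*(-1) = 3 - n)
x(t) = -16 + 4*t (x(t) = 4*(-4 + t) = -16 + 4*t)
W = -13/3 (W = -2 + (-7/3 + 0/6) = -2 + (-7*⅓ + 0*(⅙)) = -2 + (-7/3 + 0) = -2 - 7/3 = -13/3 ≈ -4.3333)
m(v) = 13/3 (m(v) = -1*(-13/3) = 13/3)
122*m(x(B(6, 3))) = 122*(13/3) = 1586/3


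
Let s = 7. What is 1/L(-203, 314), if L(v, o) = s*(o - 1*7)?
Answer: 1/2149 ≈ 0.00046533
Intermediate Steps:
L(v, o) = -49 + 7*o (L(v, o) = 7*(o - 1*7) = 7*(o - 7) = 7*(-7 + o) = -49 + 7*o)
1/L(-203, 314) = 1/(-49 + 7*314) = 1/(-49 + 2198) = 1/2149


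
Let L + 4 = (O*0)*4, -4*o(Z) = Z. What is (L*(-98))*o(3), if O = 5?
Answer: -294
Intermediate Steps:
o(Z) = -Z/4
L = -4 (L = -4 + (5*0)*4 = -4 + 0*4 = -4 + 0 = -4)
(L*(-98))*o(3) = (-4*(-98))*(-¼*3) = 392*(-¾) = -294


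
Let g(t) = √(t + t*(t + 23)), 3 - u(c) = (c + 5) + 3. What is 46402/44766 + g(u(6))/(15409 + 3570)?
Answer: 23201/22383 + I*√143/18979 ≈ 1.0365 + 0.00063008*I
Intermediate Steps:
u(c) = -5 - c (u(c) = 3 - ((c + 5) + 3) = 3 - ((5 + c) + 3) = 3 - (8 + c) = 3 + (-8 - c) = -5 - c)
g(t) = √(t + t*(23 + t))
46402/44766 + g(u(6))/(15409 + 3570) = 46402/44766 + √((-5 - 1*6)*(24 + (-5 - 1*6)))/(15409 + 3570) = 46402*(1/44766) + √((-5 - 6)*(24 + (-5 - 6)))/18979 = 23201/22383 + √(-11*(24 - 11))*(1/18979) = 23201/22383 + √(-11*13)*(1/18979) = 23201/22383 + √(-143)*(1/18979) = 23201/22383 + (I*√143)*(1/18979) = 23201/22383 + I*√143/18979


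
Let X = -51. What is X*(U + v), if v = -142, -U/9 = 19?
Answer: 15963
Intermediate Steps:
U = -171 (U = -9*19 = -171)
X*(U + v) = -51*(-171 - 142) = -51*(-313) = 15963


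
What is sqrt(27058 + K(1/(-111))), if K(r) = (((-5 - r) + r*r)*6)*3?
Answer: 2*sqrt(9229854)/37 ≈ 164.22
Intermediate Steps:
K(r) = -90 - 18*r + 18*r**2 (K(r) = (((-5 - r) + r**2)*6)*3 = ((-5 + r**2 - r)*6)*3 = (-30 - 6*r + 6*r**2)*3 = -90 - 18*r + 18*r**2)
sqrt(27058 + K(1/(-111))) = sqrt(27058 + (-90 - 18/(-111) + 18*(1/(-111))**2)) = sqrt(27058 + (-90 - 18*(-1/111) + 18*(-1/111)**2)) = sqrt(27058 + (-90 + 6/37 + 18*(1/12321))) = sqrt(27058 + (-90 + 6/37 + 2/1369)) = sqrt(27058 - 122986/1369) = sqrt(36919416/1369) = 2*sqrt(9229854)/37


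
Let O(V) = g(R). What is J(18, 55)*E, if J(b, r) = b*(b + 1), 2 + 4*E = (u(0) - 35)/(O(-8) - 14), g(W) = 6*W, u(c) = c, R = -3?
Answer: -4959/64 ≈ -77.484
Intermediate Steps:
O(V) = -18 (O(V) = 6*(-3) = -18)
E = -29/128 (E = -½ + ((0 - 35)/(-18 - 14))/4 = -½ + (-35/(-32))/4 = -½ + (-35*(-1/32))/4 = -½ + (¼)*(35/32) = -½ + 35/128 = -29/128 ≈ -0.22656)
J(b, r) = b*(1 + b)
J(18, 55)*E = (18*(1 + 18))*(-29/128) = (18*19)*(-29/128) = 342*(-29/128) = -4959/64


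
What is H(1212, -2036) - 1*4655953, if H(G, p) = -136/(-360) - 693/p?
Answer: -426578348063/91620 ≈ -4.6560e+6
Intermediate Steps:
H(G, p) = 17/45 - 693/p (H(G, p) = -136*(-1/360) - 693/p = 17/45 - 693/p)
H(1212, -2036) - 1*4655953 = (17/45 - 693/(-2036)) - 1*4655953 = (17/45 - 693*(-1/2036)) - 4655953 = (17/45 + 693/2036) - 4655953 = 65797/91620 - 4655953 = -426578348063/91620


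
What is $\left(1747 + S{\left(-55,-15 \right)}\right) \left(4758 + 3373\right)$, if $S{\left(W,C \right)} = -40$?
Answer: $13879617$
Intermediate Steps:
$\left(1747 + S{\left(-55,-15 \right)}\right) \left(4758 + 3373\right) = \left(1747 - 40\right) \left(4758 + 3373\right) = 1707 \cdot 8131 = 13879617$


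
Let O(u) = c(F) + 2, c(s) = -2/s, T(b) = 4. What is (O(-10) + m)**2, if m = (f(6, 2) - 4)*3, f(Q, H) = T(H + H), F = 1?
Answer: 0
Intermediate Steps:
O(u) = 0 (O(u) = -2/1 + 2 = -2*1 + 2 = -2 + 2 = 0)
f(Q, H) = 4
m = 0 (m = (4 - 4)*3 = 0*3 = 0)
(O(-10) + m)**2 = (0 + 0)**2 = 0**2 = 0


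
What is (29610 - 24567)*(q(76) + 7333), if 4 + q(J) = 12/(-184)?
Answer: 1700151633/46 ≈ 3.6960e+7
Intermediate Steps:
q(J) = -187/46 (q(J) = -4 + 12/(-184) = -4 + 12*(-1/184) = -4 - 3/46 = -187/46)
(29610 - 24567)*(q(76) + 7333) = (29610 - 24567)*(-187/46 + 7333) = 5043*(337131/46) = 1700151633/46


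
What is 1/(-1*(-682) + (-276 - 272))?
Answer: 1/134 ≈ 0.0074627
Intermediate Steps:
1/(-1*(-682) + (-276 - 272)) = 1/(682 - 548) = 1/134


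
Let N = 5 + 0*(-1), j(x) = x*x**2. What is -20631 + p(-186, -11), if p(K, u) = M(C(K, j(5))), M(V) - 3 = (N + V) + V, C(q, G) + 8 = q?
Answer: -21011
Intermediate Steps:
j(x) = x**3
C(q, G) = -8 + q
N = 5 (N = 5 + 0 = 5)
M(V) = 8 + 2*V (M(V) = 3 + ((5 + V) + V) = 3 + (5 + 2*V) = 8 + 2*V)
p(K, u) = -8 + 2*K (p(K, u) = 8 + 2*(-8 + K) = 8 + (-16 + 2*K) = -8 + 2*K)
-20631 + p(-186, -11) = -20631 + (-8 + 2*(-186)) = -20631 + (-8 - 372) = -20631 - 380 = -21011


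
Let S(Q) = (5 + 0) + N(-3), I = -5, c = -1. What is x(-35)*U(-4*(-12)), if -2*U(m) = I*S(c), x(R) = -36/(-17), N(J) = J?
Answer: 180/17 ≈ 10.588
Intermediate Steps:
S(Q) = 2 (S(Q) = (5 + 0) - 3 = 5 - 3 = 2)
x(R) = 36/17 (x(R) = -36*(-1/17) = 36/17)
U(m) = 5 (U(m) = -(-5)*2/2 = -½*(-10) = 5)
x(-35)*U(-4*(-12)) = (36/17)*5 = 180/17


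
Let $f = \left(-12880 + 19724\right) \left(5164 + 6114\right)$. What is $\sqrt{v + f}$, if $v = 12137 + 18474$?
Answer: $\sqrt{77217243} \approx 8787.3$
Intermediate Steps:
$v = 30611$
$f = 77186632$ ($f = 6844 \cdot 11278 = 77186632$)
$\sqrt{v + f} = \sqrt{30611 + 77186632} = \sqrt{77217243}$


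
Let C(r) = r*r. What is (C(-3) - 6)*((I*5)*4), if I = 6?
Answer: 360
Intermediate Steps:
C(r) = r²
(C(-3) - 6)*((I*5)*4) = ((-3)² - 6)*((6*5)*4) = (9 - 6)*(30*4) = 3*120 = 360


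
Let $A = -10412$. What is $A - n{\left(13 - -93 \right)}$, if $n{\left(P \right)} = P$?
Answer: $-10518$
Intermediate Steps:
$A - n{\left(13 - -93 \right)} = -10412 - \left(13 - -93\right) = -10412 - \left(13 + 93\right) = -10412 - 106 = -10518$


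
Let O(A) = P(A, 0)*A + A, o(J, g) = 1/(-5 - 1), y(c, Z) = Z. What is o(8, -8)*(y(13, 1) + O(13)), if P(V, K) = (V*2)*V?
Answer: -2204/3 ≈ -734.67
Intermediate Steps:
P(V, K) = 2*V² (P(V, K) = (2*V)*V = 2*V²)
o(J, g) = -⅙ (o(J, g) = 1/(-6) = -⅙)
O(A) = A + 2*A³ (O(A) = (2*A²)*A + A = 2*A³ + A = A + 2*A³)
o(8, -8)*(y(13, 1) + O(13)) = -(1 + (13 + 2*13³))/6 = -(1 + (13 + 2*2197))/6 = -(1 + (13 + 4394))/6 = -(1 + 4407)/6 = -⅙*4408 = -2204/3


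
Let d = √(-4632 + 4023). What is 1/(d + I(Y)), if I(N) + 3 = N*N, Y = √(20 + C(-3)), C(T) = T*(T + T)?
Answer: 5/262 - I*√609/1834 ≈ 0.019084 - 0.013456*I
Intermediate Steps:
C(T) = 2*T² (C(T) = T*(2*T) = 2*T²)
d = I*√609 (d = √(-609) = I*√609 ≈ 24.678*I)
Y = √38 (Y = √(20 + 2*(-3)²) = √(20 + 2*9) = √(20 + 18) = √38 ≈ 6.1644)
I(N) = -3 + N² (I(N) = -3 + N*N = -3 + N²)
1/(d + I(Y)) = 1/(I*√609 + (-3 + (√38)²)) = 1/(I*√609 + (-3 + 38)) = 1/(I*√609 + 35) = 1/(35 + I*√609)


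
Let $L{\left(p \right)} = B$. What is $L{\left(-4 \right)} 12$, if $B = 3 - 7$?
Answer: $-48$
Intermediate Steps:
$B = -4$ ($B = 3 - 7 = -4$)
$L{\left(p \right)} = -4$
$L{\left(-4 \right)} 12 = \left(-4\right) 12 = -48$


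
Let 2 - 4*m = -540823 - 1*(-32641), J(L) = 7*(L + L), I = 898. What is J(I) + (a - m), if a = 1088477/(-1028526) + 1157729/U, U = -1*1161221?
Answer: -136724017604148475/1194345990246 ≈ -1.1448e+5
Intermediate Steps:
U = -1161221
J(L) = 14*L (J(L) = 7*(2*L) = 14*L)
a = -2454716727871/1194345990246 (a = 1088477/(-1028526) + 1157729/(-1161221) = 1088477*(-1/1028526) + 1157729*(-1/1161221) = -1088477/1028526 - 1157729/1161221 = -2454716727871/1194345990246 ≈ -2.0553)
m = 127046 (m = ½ - (-540823 - 1*(-32641))/4 = ½ - (-540823 + 32641)/4 = ½ - ¼*(-508182) = ½ + 254091/2 = 127046)
J(I) + (a - m) = 14*898 + (-2454716727871/1194345990246 - 1*127046) = 12572 + (-2454716727871/1194345990246 - 127046) = 12572 - 151739335393521187/1194345990246 = -136724017604148475/1194345990246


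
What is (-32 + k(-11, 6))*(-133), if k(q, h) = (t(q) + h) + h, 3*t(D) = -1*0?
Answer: 2660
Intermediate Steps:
t(D) = 0 (t(D) = (-1*0)/3 = (⅓)*0 = 0)
k(q, h) = 2*h (k(q, h) = (0 + h) + h = h + h = 2*h)
(-32 + k(-11, 6))*(-133) = (-32 + 2*6)*(-133) = (-32 + 12)*(-133) = -20*(-133) = 2660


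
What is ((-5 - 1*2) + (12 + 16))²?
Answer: 441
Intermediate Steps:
((-5 - 1*2) + (12 + 16))² = ((-5 - 2) + 28)² = (-7 + 28)² = 21² = 441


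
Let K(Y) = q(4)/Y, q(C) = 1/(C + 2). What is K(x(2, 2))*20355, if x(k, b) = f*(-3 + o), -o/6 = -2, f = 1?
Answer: 6785/18 ≈ 376.94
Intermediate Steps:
o = 12 (o = -6*(-2) = 12)
q(C) = 1/(2 + C)
x(k, b) = 9 (x(k, b) = 1*(-3 + 12) = 1*9 = 9)
K(Y) = 1/(6*Y) (K(Y) = 1/((2 + 4)*Y) = 1/(6*Y))
K(x(2, 2))*20355 = ((⅙)/9)*20355 = ((⅙)*(⅑))*20355 = (1/54)*20355 = 6785/18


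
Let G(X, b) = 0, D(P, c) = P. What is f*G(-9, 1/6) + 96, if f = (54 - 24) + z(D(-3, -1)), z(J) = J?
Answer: 96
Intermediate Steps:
f = 27 (f = (54 - 24) - 3 = 30 - 3 = 27)
f*G(-9, 1/6) + 96 = 27*0 + 96 = 0 + 96 = 96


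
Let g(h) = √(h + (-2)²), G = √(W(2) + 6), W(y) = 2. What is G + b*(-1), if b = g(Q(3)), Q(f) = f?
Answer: -√7 + 2*√2 ≈ 0.18268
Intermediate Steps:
G = 2*√2 (G = √(2 + 6) = √8 = 2*√2 ≈ 2.8284)
g(h) = √(4 + h) (g(h) = √(h + 4) = √(4 + h))
b = √7 (b = √(4 + 3) = √7 ≈ 2.6458)
G + b*(-1) = 2*√2 + √7*(-1) = 2*√2 - √7 = -√7 + 2*√2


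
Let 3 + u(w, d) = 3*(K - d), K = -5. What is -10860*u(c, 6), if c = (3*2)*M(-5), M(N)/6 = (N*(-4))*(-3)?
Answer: 390960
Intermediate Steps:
M(N) = 72*N (M(N) = 6*((N*(-4))*(-3)) = 6*(-4*N*(-3)) = 6*(12*N) = 72*N)
c = -2160 (c = (3*2)*(72*(-5)) = 6*(-360) = -2160)
u(w, d) = -18 - 3*d (u(w, d) = -3 + 3*(-5 - d) = -3 + (-15 - 3*d) = -18 - 3*d)
-10860*u(c, 6) = -10860*(-18 - 3*6) = -10860*(-18 - 18) = -10860*(-36) = 390960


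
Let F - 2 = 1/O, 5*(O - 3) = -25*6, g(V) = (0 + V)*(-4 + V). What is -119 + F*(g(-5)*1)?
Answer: -92/3 ≈ -30.667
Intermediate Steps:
g(V) = V*(-4 + V)
O = -27 (O = 3 + (-25*6)/5 = 3 + (⅕)*(-150) = 3 - 30 = -27)
F = 53/27 (F = 2 + 1/(-27) = 2 - 1/27 = 53/27 ≈ 1.9630)
-119 + F*(g(-5)*1) = -119 + 53*(-5*(-4 - 5)*1)/27 = -119 + 53*(-5*(-9)*1)/27 = -119 + 53*(45*1)/27 = -119 + (53/27)*45 = -119 + 265/3 = -92/3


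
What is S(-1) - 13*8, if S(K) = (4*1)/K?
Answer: -108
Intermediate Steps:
S(K) = 4/K
S(-1) - 13*8 = 4/(-1) - 13*8 = 4*(-1) - 104 = -4 - 104 = -108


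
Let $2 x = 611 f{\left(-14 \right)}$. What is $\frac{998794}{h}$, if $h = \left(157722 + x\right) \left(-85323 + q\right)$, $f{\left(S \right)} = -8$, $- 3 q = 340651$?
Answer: $- \frac{1498191}{46320980180} \approx -3.2344 \cdot 10^{-5}$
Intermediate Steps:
$q = - \frac{340651}{3}$ ($q = \left(- \frac{1}{3}\right) 340651 = - \frac{340651}{3} \approx -1.1355 \cdot 10^{5}$)
$x = -2444$ ($x = \frac{611 \left(-8\right)}{2} = \frac{1}{2} \left(-4888\right) = -2444$)
$h = - \frac{92641960360}{3}$ ($h = \left(157722 - 2444\right) \left(-85323 - \frac{340651}{3}\right) = 155278 \left(- \frac{596620}{3}\right) = - \frac{92641960360}{3} \approx -3.0881 \cdot 10^{10}$)
$\frac{998794}{h} = \frac{998794}{- \frac{92641960360}{3}} = 998794 \left(- \frac{3}{92641960360}\right) = - \frac{1498191}{46320980180}$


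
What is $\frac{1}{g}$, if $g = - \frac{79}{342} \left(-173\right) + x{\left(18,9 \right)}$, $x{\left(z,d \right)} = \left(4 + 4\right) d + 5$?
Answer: $\frac{342}{40001} \approx 0.0085498$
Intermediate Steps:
$x{\left(z,d \right)} = 5 + 8 d$ ($x{\left(z,d \right)} = 8 d + 5 = 5 + 8 d$)
$g = \frac{40001}{342}$ ($g = - \frac{79}{342} \left(-173\right) + \left(5 + 8 \cdot 9\right) = \left(-79\right) \frac{1}{342} \left(-173\right) + \left(5 + 72\right) = \left(- \frac{79}{342}\right) \left(-173\right) + 77 = \frac{13667}{342} + 77 = \frac{40001}{342} \approx 116.96$)
$\frac{1}{g} = \frac{1}{\frac{40001}{342}} = \frac{342}{40001}$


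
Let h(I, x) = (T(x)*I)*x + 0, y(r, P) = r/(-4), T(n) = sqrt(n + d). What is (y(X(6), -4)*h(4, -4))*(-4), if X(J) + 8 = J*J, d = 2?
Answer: -448*I*sqrt(2) ≈ -633.57*I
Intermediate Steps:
X(J) = -8 + J**2 (X(J) = -8 + J*J = -8 + J**2)
T(n) = sqrt(2 + n) (T(n) = sqrt(n + 2) = sqrt(2 + n))
y(r, P) = -r/4 (y(r, P) = r*(-1/4) = -r/4)
h(I, x) = I*x*sqrt(2 + x) (h(I, x) = (sqrt(2 + x)*I)*x + 0 = (I*sqrt(2 + x))*x + 0 = I*x*sqrt(2 + x) + 0 = I*x*sqrt(2 + x))
(y(X(6), -4)*h(4, -4))*(-4) = ((-(-8 + 6**2)/4)*(4*(-4)*sqrt(2 - 4)))*(-4) = ((-(-8 + 36)/4)*(4*(-4)*sqrt(-2)))*(-4) = ((-1/4*28)*(4*(-4)*(I*sqrt(2))))*(-4) = -(-112)*I*sqrt(2)*(-4) = (112*I*sqrt(2))*(-4) = -448*I*sqrt(2)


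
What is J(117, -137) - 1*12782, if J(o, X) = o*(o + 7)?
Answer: 1726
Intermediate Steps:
J(o, X) = o*(7 + o)
J(117, -137) - 1*12782 = 117*(7 + 117) - 1*12782 = 117*124 - 12782 = 14508 - 12782 = 1726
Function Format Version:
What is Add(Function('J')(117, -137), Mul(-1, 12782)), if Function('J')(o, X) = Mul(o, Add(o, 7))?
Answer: 1726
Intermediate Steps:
Function('J')(o, X) = Mul(o, Add(7, o))
Add(Function('J')(117, -137), Mul(-1, 12782)) = Add(Mul(117, Add(7, 117)), Mul(-1, 12782)) = Add(Mul(117, 124), -12782) = Add(14508, -12782) = 1726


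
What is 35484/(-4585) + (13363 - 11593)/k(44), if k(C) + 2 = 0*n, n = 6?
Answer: -4093209/4585 ≈ -892.74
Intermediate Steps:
k(C) = -2 (k(C) = -2 + 0*6 = -2 + 0 = -2)
35484/(-4585) + (13363 - 11593)/k(44) = 35484/(-4585) + (13363 - 11593)/(-2) = 35484*(-1/4585) + 1770*(-1/2) = -35484/4585 - 885 = -4093209/4585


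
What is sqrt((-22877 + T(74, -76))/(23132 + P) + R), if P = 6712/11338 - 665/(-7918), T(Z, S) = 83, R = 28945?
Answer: sqrt(31207172915220144873219054829)/1038359711437 ≈ 170.13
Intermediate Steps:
P = 30342693/44887142 (P = 6712*(1/11338) - 665*(-1/7918) = 3356/5669 + 665/7918 = 30342693/44887142 ≈ 0.67598)
sqrt((-22877 + T(74, -76))/(23132 + P) + R) = sqrt((-22877 + 83)/(23132 + 30342693/44887142) + 28945) = sqrt(-22794/1038359711437/44887142 + 28945) = sqrt(-22794*44887142/1038359711437 + 28945) = sqrt(-1023157514748/1038359711437 + 28945) = sqrt(30054298690029217/1038359711437) = sqrt(31207172915220144873219054829)/1038359711437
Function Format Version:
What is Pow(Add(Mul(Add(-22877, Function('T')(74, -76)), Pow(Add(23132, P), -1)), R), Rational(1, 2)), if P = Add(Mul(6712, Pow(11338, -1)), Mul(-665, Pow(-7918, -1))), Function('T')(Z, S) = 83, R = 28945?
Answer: Mul(Rational(1, 1038359711437), Pow(31207172915220144873219054829, Rational(1, 2))) ≈ 170.13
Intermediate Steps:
P = Rational(30342693, 44887142) (P = Add(Mul(6712, Rational(1, 11338)), Mul(-665, Rational(-1, 7918))) = Add(Rational(3356, 5669), Rational(665, 7918)) = Rational(30342693, 44887142) ≈ 0.67598)
Pow(Add(Mul(Add(-22877, Function('T')(74, -76)), Pow(Add(23132, P), -1)), R), Rational(1, 2)) = Pow(Add(Mul(Add(-22877, 83), Pow(Add(23132, Rational(30342693, 44887142)), -1)), 28945), Rational(1, 2)) = Pow(Add(Mul(-22794, Pow(Rational(1038359711437, 44887142), -1)), 28945), Rational(1, 2)) = Pow(Add(Mul(-22794, Rational(44887142, 1038359711437)), 28945), Rational(1, 2)) = Pow(Add(Rational(-1023157514748, 1038359711437), 28945), Rational(1, 2)) = Pow(Rational(30054298690029217, 1038359711437), Rational(1, 2)) = Mul(Rational(1, 1038359711437), Pow(31207172915220144873219054829, Rational(1, 2)))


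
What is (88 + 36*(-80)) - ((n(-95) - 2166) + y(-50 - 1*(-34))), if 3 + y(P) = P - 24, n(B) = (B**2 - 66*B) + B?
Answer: -15783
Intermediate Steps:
n(B) = B**2 - 65*B
y(P) = -27 + P (y(P) = -3 + (P - 24) = -3 + (-24 + P) = -27 + P)
(88 + 36*(-80)) - ((n(-95) - 2166) + y(-50 - 1*(-34))) = (88 + 36*(-80)) - ((-95*(-65 - 95) - 2166) + (-27 + (-50 - 1*(-34)))) = (88 - 2880) - ((-95*(-160) - 2166) + (-27 + (-50 + 34))) = -2792 - ((15200 - 2166) + (-27 - 16)) = -2792 - (13034 - 43) = -2792 - 1*12991 = -2792 - 12991 = -15783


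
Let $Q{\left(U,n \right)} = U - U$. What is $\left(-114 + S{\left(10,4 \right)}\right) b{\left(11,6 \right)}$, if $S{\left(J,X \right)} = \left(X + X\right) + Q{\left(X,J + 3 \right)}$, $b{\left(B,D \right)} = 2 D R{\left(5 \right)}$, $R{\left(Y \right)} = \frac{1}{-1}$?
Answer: $1272$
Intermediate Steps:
$Q{\left(U,n \right)} = 0$
$R{\left(Y \right)} = -1$
$b{\left(B,D \right)} = - 2 D$ ($b{\left(B,D \right)} = 2 D \left(-1\right) = - 2 D$)
$S{\left(J,X \right)} = 2 X$ ($S{\left(J,X \right)} = \left(X + X\right) + 0 = 2 X + 0 = 2 X$)
$\left(-114 + S{\left(10,4 \right)}\right) b{\left(11,6 \right)} = \left(-114 + 2 \cdot 4\right) \left(\left(-2\right) 6\right) = \left(-114 + 8\right) \left(-12\right) = \left(-106\right) \left(-12\right) = 1272$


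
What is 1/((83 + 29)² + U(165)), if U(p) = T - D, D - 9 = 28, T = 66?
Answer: 1/12573 ≈ 7.9536e-5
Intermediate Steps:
D = 37 (D = 9 + 28 = 37)
U(p) = 29 (U(p) = 66 - 1*37 = 66 - 37 = 29)
1/((83 + 29)² + U(165)) = 1/((83 + 29)² + 29) = 1/(112² + 29) = 1/(12544 + 29) = 1/12573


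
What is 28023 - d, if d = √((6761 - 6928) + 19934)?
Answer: 28023 - √19767 ≈ 27882.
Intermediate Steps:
d = √19767 (d = √(-167 + 19934) = √19767 ≈ 140.60)
28023 - d = 28023 - √19767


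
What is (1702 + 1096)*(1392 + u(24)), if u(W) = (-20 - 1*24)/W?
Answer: 11669059/3 ≈ 3.8897e+6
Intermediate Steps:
u(W) = -44/W (u(W) = (-20 - 24)/W = -44/W)
(1702 + 1096)*(1392 + u(24)) = (1702 + 1096)*(1392 - 44/24) = 2798*(1392 - 44*1/24) = 2798*(1392 - 11/6) = 2798*(8341/6) = 11669059/3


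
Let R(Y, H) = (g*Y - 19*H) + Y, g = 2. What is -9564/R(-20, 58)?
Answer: 4782/581 ≈ 8.2306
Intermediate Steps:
R(Y, H) = -19*H + 3*Y (R(Y, H) = (2*Y - 19*H) + Y = (-19*H + 2*Y) + Y = -19*H + 3*Y)
-9564/R(-20, 58) = -9564/(-19*58 + 3*(-20)) = -9564/(-1102 - 60) = -9564/(-1162) = -9564*(-1/1162) = 4782/581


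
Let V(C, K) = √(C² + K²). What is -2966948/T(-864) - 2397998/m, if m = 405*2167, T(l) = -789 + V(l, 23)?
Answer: -2607580729999/138666330 - 3708685*√29881/31126 ≈ -39401.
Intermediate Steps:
T(l) = -789 + √(529 + l²) (T(l) = -789 + √(l² + 23²) = -789 + √(l² + 529) = -789 + √(529 + l²))
m = 877635
-2966948/T(-864) - 2397998/m = -2966948/(-789 + √(529 + (-864)²)) - 2397998/877635 = -2966948/(-789 + √(529 + 746496)) - 2397998*1/877635 = -2966948/(-789 + √747025) - 2397998/877635 = -2966948/(-789 + 5*√29881) - 2397998/877635 = -2397998/877635 - 2966948/(-789 + 5*√29881)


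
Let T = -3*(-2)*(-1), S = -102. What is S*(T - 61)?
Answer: 6834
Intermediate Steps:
T = -6 (T = 6*(-1) = -6)
S*(T - 61) = -102*(-6 - 61) = -102*(-67) = 6834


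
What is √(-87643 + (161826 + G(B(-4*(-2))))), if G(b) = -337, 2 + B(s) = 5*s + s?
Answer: √73846 ≈ 271.75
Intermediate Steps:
B(s) = -2 + 6*s (B(s) = -2 + (5*s + s) = -2 + 6*s)
√(-87643 + (161826 + G(B(-4*(-2))))) = √(-87643 + (161826 - 337)) = √(-87643 + 161489) = √73846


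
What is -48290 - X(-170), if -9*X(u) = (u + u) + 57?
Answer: -434893/9 ≈ -48321.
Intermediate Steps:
X(u) = -19/3 - 2*u/9 (X(u) = -((u + u) + 57)/9 = -(2*u + 57)/9 = -(57 + 2*u)/9 = -19/3 - 2*u/9)
-48290 - X(-170) = -48290 - (-19/3 - 2/9*(-170)) = -48290 - (-19/3 + 340/9) = -48290 - 1*283/9 = -48290 - 283/9 = -434893/9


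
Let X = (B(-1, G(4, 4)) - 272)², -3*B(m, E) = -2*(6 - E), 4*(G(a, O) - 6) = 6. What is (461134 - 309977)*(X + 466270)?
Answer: 81745554443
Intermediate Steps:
G(a, O) = 15/2 (G(a, O) = 6 + (¼)*6 = 6 + 3/2 = 15/2)
B(m, E) = 4 - 2*E/3 (B(m, E) = -(-2)*(6 - E)/3 = -(-12 + 2*E)/3 = 4 - 2*E/3)
X = 74529 (X = ((4 - ⅔*15/2) - 272)² = ((4 - 5) - 272)² = (-1 - 272)² = (-273)² = 74529)
(461134 - 309977)*(X + 466270) = (461134 - 309977)*(74529 + 466270) = 151157*540799 = 81745554443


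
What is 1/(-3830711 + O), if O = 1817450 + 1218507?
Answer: -1/794754 ≈ -1.2583e-6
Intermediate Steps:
O = 3035957
1/(-3830711 + O) = 1/(-3830711 + 3035957) = 1/(-794754) = -1/794754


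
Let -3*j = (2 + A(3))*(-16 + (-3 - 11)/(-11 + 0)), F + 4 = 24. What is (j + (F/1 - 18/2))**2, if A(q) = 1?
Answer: 80089/121 ≈ 661.89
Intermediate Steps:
F = 20 (F = -4 + 24 = 20)
j = 162/11 (j = -(2 + 1)*(-16 + (-3 - 11)/(-11 + 0))/3 = -(-16 - 14/(-11)) = -(-16 - 14*(-1/11)) = -(-16 + 14/11) = -(-162)/11 = -1/3*(-486/11) = 162/11 ≈ 14.727)
(j + (F/1 - 18/2))**2 = (162/11 + (20/1 - 18/2))**2 = (162/11 + (20*1 - 18*1/2))**2 = (162/11 + (20 - 9))**2 = (162/11 + 11)**2 = (283/11)**2 = 80089/121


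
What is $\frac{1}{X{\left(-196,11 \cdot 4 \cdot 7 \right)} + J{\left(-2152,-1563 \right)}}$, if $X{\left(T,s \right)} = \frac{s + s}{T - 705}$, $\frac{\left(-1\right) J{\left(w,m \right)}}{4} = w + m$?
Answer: $\frac{901}{13388244} \approx 6.7298 \cdot 10^{-5}$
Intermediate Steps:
$J{\left(w,m \right)} = - 4 m - 4 w$ ($J{\left(w,m \right)} = - 4 \left(w + m\right) = - 4 \left(m + w\right) = - 4 m - 4 w$)
$X{\left(T,s \right)} = \frac{2 s}{-705 + T}$
$\frac{1}{X{\left(-196,11 \cdot 4 \cdot 7 \right)} + J{\left(-2152,-1563 \right)}} = \frac{1}{\frac{2 \cdot 11 \cdot 4 \cdot 7}{-705 - 196} - -14860} = \frac{1}{\frac{2 \cdot 44 \cdot 7}{-901} + \left(6252 + 8608\right)} = \frac{1}{2 \cdot 308 \left(- \frac{1}{901}\right) + 14860} = \frac{1}{- \frac{616}{901} + 14860} = \frac{1}{\frac{13388244}{901}} = \frac{901}{13388244}$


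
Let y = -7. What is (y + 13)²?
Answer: 36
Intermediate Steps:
(y + 13)² = (-7 + 13)² = 6² = 36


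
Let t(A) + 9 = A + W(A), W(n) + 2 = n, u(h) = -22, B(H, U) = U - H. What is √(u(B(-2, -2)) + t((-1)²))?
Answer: I*√31 ≈ 5.5678*I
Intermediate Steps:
W(n) = -2 + n
t(A) = -11 + 2*A (t(A) = -9 + (A + (-2 + A)) = -9 + (-2 + 2*A) = -11 + 2*A)
√(u(B(-2, -2)) + t((-1)²)) = √(-22 + (-11 + 2*(-1)²)) = √(-22 + (-11 + 2*1)) = √(-22 + (-11 + 2)) = √(-22 - 9) = √(-31) = I*√31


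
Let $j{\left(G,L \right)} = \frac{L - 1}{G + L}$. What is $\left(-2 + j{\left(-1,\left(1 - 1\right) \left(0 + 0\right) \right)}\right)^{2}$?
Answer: $1$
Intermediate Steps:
$j{\left(G,L \right)} = \frac{-1 + L}{G + L}$
$\left(-2 + j{\left(-1,\left(1 - 1\right) \left(0 + 0\right) \right)}\right)^{2} = \left(-2 + \frac{-1 + \left(1 - 1\right) \left(0 + 0\right)}{-1 + \left(1 - 1\right) \left(0 + 0\right)}\right)^{2} = \left(-2 + \frac{-1 + 0 \cdot 0}{-1 + 0 \cdot 0}\right)^{2} = \left(-2 + \frac{-1 + 0}{-1 + 0}\right)^{2} = \left(-2 + \frac{1}{-1} \left(-1\right)\right)^{2} = \left(-2 - -1\right)^{2} = \left(-2 + 1\right)^{2} = \left(-1\right)^{2} = 1$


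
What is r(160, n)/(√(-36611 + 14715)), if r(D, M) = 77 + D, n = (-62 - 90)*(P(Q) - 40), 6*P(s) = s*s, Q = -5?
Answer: -237*I*√5474/10948 ≈ -1.6016*I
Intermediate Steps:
P(s) = s²/6 (P(s) = (s*s)/6 = s²/6)
n = 16340/3 (n = (-62 - 90)*((⅙)*(-5)² - 40) = -152*((⅙)*25 - 40) = -152*(25/6 - 40) = -152*(-215/6) = 16340/3 ≈ 5446.7)
r(160, n)/(√(-36611 + 14715)) = (77 + 160)/(√(-36611 + 14715)) = 237/(√(-21896)) = 237/((2*I*√5474)) = 237*(-I*√5474/10948) = -237*I*√5474/10948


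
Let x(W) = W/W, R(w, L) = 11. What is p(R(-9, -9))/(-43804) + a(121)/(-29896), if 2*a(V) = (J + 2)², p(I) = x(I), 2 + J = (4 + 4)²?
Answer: -11217561/163695548 ≈ -0.068527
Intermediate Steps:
J = 62 (J = -2 + (4 + 4)² = -2 + 8² = -2 + 64 = 62)
x(W) = 1
p(I) = 1
a(V) = 2048 (a(V) = (62 + 2)²/2 = (½)*64² = (½)*4096 = 2048)
p(R(-9, -9))/(-43804) + a(121)/(-29896) = 1/(-43804) + 2048/(-29896) = 1*(-1/43804) + 2048*(-1/29896) = -1/43804 - 256/3737 = -11217561/163695548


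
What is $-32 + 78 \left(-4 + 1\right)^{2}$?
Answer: $670$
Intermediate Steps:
$-32 + 78 \left(-4 + 1\right)^{2} = -32 + 78 \left(-3\right)^{2} = -32 + 78 \cdot 9 = -32 + 702 = 670$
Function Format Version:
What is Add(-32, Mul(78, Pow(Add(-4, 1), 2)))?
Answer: 670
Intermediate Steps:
Add(-32, Mul(78, Pow(Add(-4, 1), 2))) = Add(-32, Mul(78, Pow(-3, 2))) = Add(-32, Mul(78, 9)) = Add(-32, 702) = 670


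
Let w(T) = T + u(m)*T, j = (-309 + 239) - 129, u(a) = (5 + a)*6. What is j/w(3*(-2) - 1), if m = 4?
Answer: 199/385 ≈ 0.51688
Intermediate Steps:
u(a) = 30 + 6*a
j = -199 (j = -70 - 129 = -199)
w(T) = 55*T (w(T) = T + (30 + 6*4)*T = T + (30 + 24)*T = T + 54*T = 55*T)
j/w(3*(-2) - 1) = -199*1/(55*(3*(-2) - 1)) = -199*1/(55*(-6 - 1)) = -199/(55*(-7)) = -199/(-385) = -199*(-1/385) = 199/385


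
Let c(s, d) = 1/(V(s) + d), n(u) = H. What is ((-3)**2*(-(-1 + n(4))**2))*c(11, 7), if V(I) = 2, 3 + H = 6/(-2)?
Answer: -49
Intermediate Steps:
H = -6 (H = -3 + 6/(-2) = -3 + 6*(-1/2) = -3 - 3 = -6)
n(u) = -6
c(s, d) = 1/(2 + d)
((-3)**2*(-(-1 + n(4))**2))*c(11, 7) = ((-3)**2*(-(-1 - 6)**2))/(2 + 7) = (9*(-1*(-7)**2))/9 = (9*(-1*49))*(1/9) = (9*(-49))*(1/9) = -441*1/9 = -49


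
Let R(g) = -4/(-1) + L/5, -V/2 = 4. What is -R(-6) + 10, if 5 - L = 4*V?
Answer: -7/5 ≈ -1.4000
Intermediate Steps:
V = -8 (V = -2*4 = -8)
L = 37 (L = 5 - 4*(-8) = 5 - 1*(-32) = 5 + 32 = 37)
R(g) = 57/5 (R(g) = -4/(-1) + 37/5 = -4*(-1) + 37*(⅕) = 4 + 37/5 = 57/5)
-R(-6) + 10 = -1*57/5 + 10 = -57/5 + 10 = -7/5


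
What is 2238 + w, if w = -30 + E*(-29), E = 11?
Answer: 1889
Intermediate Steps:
w = -349 (w = -30 + 11*(-29) = -30 - 319 = -349)
2238 + w = 2238 - 349 = 1889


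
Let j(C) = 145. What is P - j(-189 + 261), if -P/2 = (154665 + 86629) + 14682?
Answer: -512097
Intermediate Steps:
P = -511952 (P = -2*((154665 + 86629) + 14682) = -2*(241294 + 14682) = -2*255976 = -511952)
P - j(-189 + 261) = -511952 - 1*145 = -511952 - 145 = -512097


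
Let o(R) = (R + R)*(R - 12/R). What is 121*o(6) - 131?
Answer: 5677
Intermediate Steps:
o(R) = 2*R*(R - 12/R) (o(R) = (2*R)*(R - 12/R) = 2*R*(R - 12/R))
121*o(6) - 131 = 121*(-24 + 2*6²) - 131 = 121*(-24 + 2*36) - 131 = 121*(-24 + 72) - 131 = 121*48 - 131 = 5808 - 131 = 5677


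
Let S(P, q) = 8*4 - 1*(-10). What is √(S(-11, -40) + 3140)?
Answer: √3182 ≈ 56.409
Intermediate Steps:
S(P, q) = 42 (S(P, q) = 32 + 10 = 42)
√(S(-11, -40) + 3140) = √(42 + 3140) = √3182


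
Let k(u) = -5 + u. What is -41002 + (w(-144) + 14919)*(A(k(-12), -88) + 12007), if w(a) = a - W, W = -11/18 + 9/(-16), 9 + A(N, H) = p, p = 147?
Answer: 25835850217/144 ≈ 1.7942e+8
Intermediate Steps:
A(N, H) = 138 (A(N, H) = -9 + 147 = 138)
W = -169/144 (W = -11*1/18 + 9*(-1/16) = -11/18 - 9/16 = -169/144 ≈ -1.1736)
w(a) = 169/144 + a (w(a) = a - 1*(-169/144) = a + 169/144 = 169/144 + a)
-41002 + (w(-144) + 14919)*(A(k(-12), -88) + 12007) = -41002 + ((169/144 - 144) + 14919)*(138 + 12007) = -41002 + (-20567/144 + 14919)*12145 = -41002 + (2127769/144)*12145 = -41002 + 25841754505/144 = 25835850217/144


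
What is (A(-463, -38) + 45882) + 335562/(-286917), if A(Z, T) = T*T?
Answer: 4526099460/95639 ≈ 47325.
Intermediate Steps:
A(Z, T) = T²
(A(-463, -38) + 45882) + 335562/(-286917) = ((-38)² + 45882) + 335562/(-286917) = (1444 + 45882) + 335562*(-1/286917) = 47326 - 111854/95639 = 4526099460/95639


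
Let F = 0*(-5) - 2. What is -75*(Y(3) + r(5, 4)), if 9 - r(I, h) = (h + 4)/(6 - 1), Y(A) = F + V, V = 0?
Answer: -405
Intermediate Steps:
F = -2 (F = 0 - 2 = -2)
Y(A) = -2 (Y(A) = -2 + 0 = -2)
r(I, h) = 41/5 - h/5 (r(I, h) = 9 - (h + 4)/(6 - 1) = 9 - (4 + h)/5 = 9 - (⅘ + h/5) = 9 + (-⅘ - h/5) = 41/5 - h/5)
-75*(Y(3) + r(5, 4)) = -75*(-2 + (41/5 - ⅕*4)) = -75*(-2 + (41/5 - ⅘)) = -75*(-2 + 37/5) = -75*27/5 = -405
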